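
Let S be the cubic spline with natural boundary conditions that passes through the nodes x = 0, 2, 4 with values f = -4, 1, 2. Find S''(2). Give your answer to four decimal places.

-1.5000

Put M_i = S'' at the i-th knot. Here h = (2, 2) and Δ = (5/2, 1/2), so the interior equations h_(i-1)·M_(i-1) + 2(h_(i-1)+h_i)·M_i + h_i·M_(i+1) = 6(Δ_i − Δ_(i-1)) read
  2·M_0 + 8·M_1 + 2·M_2 = 6(Δ_1 - Δ_0) = -12
Natural end conditions: M_0 = M_2 = 0.
Hence M_0 = 0, M_1 = -3/2, M_2 = 0.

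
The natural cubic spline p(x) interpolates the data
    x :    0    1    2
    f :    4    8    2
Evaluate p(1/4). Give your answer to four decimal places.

5.5859

With M_i denoting the second derivative at x_i, h_i = 1, 1, and Δ_i = (y_(i+1) − y_i)/h_i = 4, -6:
  1·M_0 + 4·M_1 + 1·M_2 = 6(Δ_1 - Δ_0) = -60
Natural end conditions: M_0 = M_2 = 0.
Solving: M_0 = 0, M_1 = -15, M_2 = 0.
On [0, 1], p(x) = 4 + 13/2·x + 0·x² - 5/2·x³.
With x = 1/4: p(1/4) = 715/128.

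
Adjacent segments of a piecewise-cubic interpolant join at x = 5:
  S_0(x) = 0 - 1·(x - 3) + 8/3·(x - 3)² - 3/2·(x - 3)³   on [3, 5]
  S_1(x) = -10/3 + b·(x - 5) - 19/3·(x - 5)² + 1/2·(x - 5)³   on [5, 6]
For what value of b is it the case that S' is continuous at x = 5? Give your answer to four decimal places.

S_0'(x) = -1 + 16/3·(x - 3) - 9/2·(x - 3)², so S_0'(5) = -25/3. On the right, S_1'(5) = b, so b = -25/3.

-8.3333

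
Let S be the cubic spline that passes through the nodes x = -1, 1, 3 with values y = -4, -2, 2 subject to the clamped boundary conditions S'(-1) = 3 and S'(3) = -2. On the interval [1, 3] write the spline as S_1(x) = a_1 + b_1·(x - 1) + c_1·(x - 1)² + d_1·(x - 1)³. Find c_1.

Let M_i = S''(x_i). Step sizes h_i = 2, 2; slopes of the chords Δ_i = (y_(i+1) - y_i)/h_i = 1, 2.
  2·M_0 + 8·M_1 + 2·M_2 = 6(Δ_1 - Δ_0) = 6
Clamped end conditions give two more equations: 2h_0·M_0 + h_0·M_1 = 6(Δ_0 - S'(-1)) = -12 and h_1·M_1 + 2h_1·M_2 = 6(S'(3) - Δ_1) = -24.
Solving the tridiagonal system: M_0 = -5, M_1 = 4, M_2 = -8.
On [1, 3], with S_1(x) = a_1 + b_1·(x - 1) + c_1·(x - 1)² + d_1·(x - 1)³: c_1 = M_1/2 = 2, d_1 = (M_2 - M_1)/(6h_1) = -1, b_1 = Δ_1 - h_1(2M_1 + M_2)/6 = 2.

2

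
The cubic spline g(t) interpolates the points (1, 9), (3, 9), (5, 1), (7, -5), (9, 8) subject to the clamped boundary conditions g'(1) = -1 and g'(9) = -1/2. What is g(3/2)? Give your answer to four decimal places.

8.8359

Let m_i = g''(x_i). Step sizes h_i = 2, 2, 2, 2; slopes of the chords Δ_i = (y_(i+1) - y_i)/h_i = 0, -4, -3, 13/2.
  2·m_0 + 8·m_1 + 2·m_2 = 6(Δ_1 - Δ_0) = -24
  2·m_1 + 8·m_2 + 2·m_3 = 6(Δ_2 - Δ_1) = 6
  2·m_2 + 8·m_3 + 2·m_4 = 6(Δ_3 - Δ_2) = 57
Clamped end conditions give two more equations: 2h_0·m_0 + h_0·m_1 = 6(Δ_0 - g'(1)) = 6 and h_3·m_3 + 2h_3·m_4 = 6(g'(9) - Δ_3) = -42.
Solving: m_0 = 13/4, m_1 = -7/2, m_2 = -5/4, m_3 = 23/2, m_4 = -65/4.
On [1, 3], g(t) = 9 - 1·(t - 1) + 13/8·(t - 1)² - 9/16·(t - 1)³.
With (t - 1) = 1/2: g(3/2) = 1131/128.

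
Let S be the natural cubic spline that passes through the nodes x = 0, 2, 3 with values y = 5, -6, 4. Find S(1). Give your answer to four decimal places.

Let σ_i = S''(x_i). Step sizes h_i = 2, 1; slopes of the chords Δ_i = (y_(i+1) - y_i)/h_i = -11/2, 10.
  2·σ_0 + 6·σ_1 + 1·σ_2 = 6(Δ_1 - Δ_0) = 93
Natural end conditions: σ_0 = σ_2 = 0.
Solving the tridiagonal system: σ_0 = 0, σ_1 = 31/2, σ_2 = 0.
On [0, 2], S(x) = 5 - 32/3·x + 0·x² + 31/24·x³.
With x = 1: S(1) = -35/8.

-4.3750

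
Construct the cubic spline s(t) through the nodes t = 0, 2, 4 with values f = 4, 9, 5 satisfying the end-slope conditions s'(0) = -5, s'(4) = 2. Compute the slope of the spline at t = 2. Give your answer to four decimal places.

1.1250

Put M_i = s'' at the i-th knot. Here h = (2, 2) and Δ = (5/2, -2), so the interior equations h_(i-1)·M_(i-1) + 2(h_(i-1)+h_i)·M_i + h_i·M_(i+1) = 6(Δ_i − Δ_(i-1)) read
  2·M_0 + 8·M_1 + 2·M_2 = 6(Δ_1 - Δ_0) = -27
Clamped end conditions give two more equations: 2h_0·M_0 + h_0·M_1 = 6(Δ_0 - s'(0)) = 45 and h_1·M_1 + 2h_1·M_2 = 6(s'(4) - Δ_1) = 24.
Forward elimination and back-substitution give M_0 = 131/8, M_1 = -41/4, M_2 = 89/8.
On [2, 4], s'(t) = b_1 + 2c_1·(t - 2) + 3d_1·(t - 2)² with b_1 = Δ_1 - h_1(2M_1 + M_2)/6 = 9/8, c_1 = M_1/2 = -41/8, d_1 = (M_2 - M_1)/(6h_1) = 57/32. So s'(2) = 9/8.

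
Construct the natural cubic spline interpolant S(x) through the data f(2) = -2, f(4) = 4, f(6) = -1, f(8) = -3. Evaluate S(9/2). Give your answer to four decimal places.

Write σ_i for S''(x_i). With h_i = 2, 2, 2 and divided differences Δ_i = 3, -5/2, -1, the continuity of S' gives the tridiagonal system
  2·σ_0 + 8·σ_1 + 2·σ_2 = 6(Δ_1 - Δ_0) = -33
  2·σ_1 + 8·σ_2 + 2·σ_3 = 6(Δ_2 - Δ_1) = 9
Natural end conditions: σ_0 = σ_3 = 0.
Forward elimination and back-substitution give σ_0 = 0, σ_1 = -47/10, σ_2 = 23/10, σ_3 = 0.
On [4, 6], S(x) = 4 - 2/15·(x - 4) - 47/20·(x - 4)² + 7/12·(x - 4)³.
With (x - 4) = 1/2: S(9/2) = 547/160.

3.4188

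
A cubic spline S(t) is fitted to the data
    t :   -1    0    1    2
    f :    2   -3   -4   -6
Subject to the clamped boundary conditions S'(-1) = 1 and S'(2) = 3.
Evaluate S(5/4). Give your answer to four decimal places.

With M_i denoting the second derivative at x_i, h_i = 1, 1, 1, and Δ_i = (y_(i+1) − y_i)/h_i = -5, -1, -2:
  1·M_0 + 4·M_1 + 1·M_2 = 6(Δ_1 - Δ_0) = 24
  1·M_1 + 4·M_2 + 1·M_3 = 6(Δ_2 - Δ_1) = -6
Clamped end conditions give two more equations: 2h_0·M_0 + h_0·M_1 = 6(Δ_0 - S'(-1)) = -36 and h_2·M_2 + 2h_2·M_3 = 6(S'(2) - Δ_2) = 30.
Hence M_0 = -382/15, M_1 = 224/15, M_2 = -154/15, M_3 = 302/15.
On [1, 2], S(t) = -4 - 29/15·(t - 1) - 77/15·(t - 1)² + 76/15·(t - 1)³.
With (t - 1) = 1/4: S(5/4) = -189/40.

-4.7250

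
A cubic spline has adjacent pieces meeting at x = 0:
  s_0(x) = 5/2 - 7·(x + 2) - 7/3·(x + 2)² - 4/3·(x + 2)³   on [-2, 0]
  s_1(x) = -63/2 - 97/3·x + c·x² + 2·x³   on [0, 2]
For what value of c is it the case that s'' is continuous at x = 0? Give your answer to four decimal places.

-10.3333

s_0''(x) = -14/3 - 8·(x + 2), so s_0''(0) = -62/3. On the right, s_1''(0) = 2c, so c = -31/3.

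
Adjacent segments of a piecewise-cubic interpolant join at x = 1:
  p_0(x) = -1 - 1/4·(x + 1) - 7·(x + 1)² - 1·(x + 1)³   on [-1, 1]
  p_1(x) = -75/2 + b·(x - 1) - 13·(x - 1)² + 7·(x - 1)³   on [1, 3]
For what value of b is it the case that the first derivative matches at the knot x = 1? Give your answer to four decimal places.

p_0'(x) = -1/4 - 14·(x + 1) - 3·(x + 1)², so p_0'(1) = -161/4. On the right, p_1'(1) = b, so b = -161/4.

-40.2500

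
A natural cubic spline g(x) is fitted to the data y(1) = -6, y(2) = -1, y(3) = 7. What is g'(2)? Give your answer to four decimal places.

Let M_i = g''(x_i). Step sizes h_i = 1, 1; slopes of the chords Δ_i = (y_(i+1) - y_i)/h_i = 5, 8.
  1·M_0 + 4·M_1 + 1·M_2 = 6(Δ_1 - Δ_0) = 18
Natural end conditions: M_0 = M_2 = 0.
Solving the tridiagonal system: M_0 = 0, M_1 = 9/2, M_2 = 0.
On [2, 3], g'(x) = b_1 + 2c_1·(x - 2) + 3d_1·(x - 2)² with b_1 = Δ_1 - h_1(2M_1 + M_2)/6 = 13/2, c_1 = M_1/2 = 9/4, d_1 = (M_2 - M_1)/(6h_1) = -3/4. So g'(2) = 13/2.

6.5000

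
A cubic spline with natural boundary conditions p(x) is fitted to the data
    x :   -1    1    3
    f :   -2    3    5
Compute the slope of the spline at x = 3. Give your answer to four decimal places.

0.6250

Write σ_i for p''(x_i). With h_i = 2, 2 and divided differences Δ_i = 5/2, 1, the continuity of p' gives the tridiagonal system
  2·σ_0 + 8·σ_1 + 2·σ_2 = 6(Δ_1 - Δ_0) = -9
Natural end conditions: σ_0 = σ_2 = 0.
Solving: σ_0 = 0, σ_1 = -9/8, σ_2 = 0.
On [1, 3], p'(x) = b_1 + 2c_1·(x - 1) + 3d_1·(x - 1)² with b_1 = Δ_1 - h_1(2σ_1 + σ_2)/6 = 7/4, c_1 = σ_1/2 = -9/16, d_1 = (σ_2 - σ_1)/(6h_1) = 3/32. So p'(3) = 5/8.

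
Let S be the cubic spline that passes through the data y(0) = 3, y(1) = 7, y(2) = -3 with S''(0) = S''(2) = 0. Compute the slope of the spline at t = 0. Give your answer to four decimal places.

With M_i denoting the second derivative at x_i, h_i = 1, 1, and Δ_i = (y_(i+1) − y_i)/h_i = 4, -10:
  1·M_0 + 4·M_1 + 1·M_2 = 6(Δ_1 - Δ_0) = -84
Natural end conditions: M_0 = M_2 = 0.
Solving the tridiagonal system: M_0 = 0, M_1 = -21, M_2 = 0.
On [0, 1], S'(t) = b_0 + 2c_0·t + 3d_0·t² with b_0 = Δ_0 - h_0(2M_0 + M_1)/6 = 15/2, c_0 = M_0/2 = 0, d_0 = (M_1 - M_0)/(6h_0) = -7/2. So S'(0) = 15/2.

7.5000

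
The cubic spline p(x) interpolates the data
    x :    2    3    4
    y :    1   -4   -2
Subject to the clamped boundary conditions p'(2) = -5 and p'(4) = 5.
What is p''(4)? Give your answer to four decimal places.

3.5000

Put M_i = p'' at the i-th knot. Here h = (1, 1) and Δ = (-5, 2), so the interior equations h_(i-1)·M_(i-1) + 2(h_(i-1)+h_i)·M_i + h_i·M_(i+1) = 6(Δ_i − Δ_(i-1)) read
  1·M_0 + 4·M_1 + 1·M_2 = 6(Δ_1 - Δ_0) = 42
Clamped end conditions give two more equations: 2h_0·M_0 + h_0·M_1 = 6(Δ_0 - p'(2)) = 0 and h_1·M_1 + 2h_1·M_2 = 6(p'(4) - Δ_1) = 18.
Forward elimination and back-substitution give M_0 = -11/2, M_1 = 11, M_2 = 7/2.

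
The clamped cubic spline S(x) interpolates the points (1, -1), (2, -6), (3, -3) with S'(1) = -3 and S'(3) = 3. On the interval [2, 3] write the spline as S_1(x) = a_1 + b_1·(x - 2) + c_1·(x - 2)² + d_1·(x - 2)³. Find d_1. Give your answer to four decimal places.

-4.5000

Write σ_i for S''(x_i). With h_i = 1, 1 and divided differences Δ_i = -5, 3, the continuity of S' gives the tridiagonal system
  1·σ_0 + 4·σ_1 + 1·σ_2 = 6(Δ_1 - Δ_0) = 48
Clamped end conditions give two more equations: 2h_0·σ_0 + h_0·σ_1 = 6(Δ_0 - S'(1)) = -12 and h_1·σ_1 + 2h_1·σ_2 = 6(S'(3) - Δ_1) = 0.
Solving: σ_0 = -15, σ_1 = 18, σ_2 = -9.
On [2, 3], with S_1(x) = a_1 + b_1·(x - 2) + c_1·(x - 2)² + d_1·(x - 2)³: c_1 = σ_1/2 = 9, d_1 = (σ_2 - σ_1)/(6h_1) = -9/2, b_1 = Δ_1 - h_1(2σ_1 + σ_2)/6 = -3/2.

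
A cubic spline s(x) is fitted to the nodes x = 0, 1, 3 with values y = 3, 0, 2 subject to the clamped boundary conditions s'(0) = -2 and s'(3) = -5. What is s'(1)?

With M_i denoting the second derivative at x_i, h_i = 1, 2, and Δ_i = (y_(i+1) − y_i)/h_i = -3, 1:
  1·M_0 + 6·M_1 + 2·M_2 = 6(Δ_1 - Δ_0) = 24
Clamped end conditions give two more equations: 2h_0·M_0 + h_0·M_1 = 6(Δ_0 - s'(0)) = -6 and h_1·M_1 + 2h_1·M_2 = 6(s'(3) - Δ_1) = -36.
Forward elimination and back-substitution give M_0 = -8, M_1 = 10, M_2 = -14.
On [1, 3], s'(x) = b_1 + 2c_1·(x - 1) + 3d_1·(x - 1)² with b_1 = Δ_1 - h_1(2M_1 + M_2)/6 = -1, c_1 = M_1/2 = 5, d_1 = (M_2 - M_1)/(6h_1) = -2. So s'(1) = -1.

-1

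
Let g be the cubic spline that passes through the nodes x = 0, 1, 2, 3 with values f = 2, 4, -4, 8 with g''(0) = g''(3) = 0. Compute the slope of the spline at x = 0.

Put M_i = g'' at the i-th knot. Here h = (1, 1, 1) and Δ = (2, -8, 12), so the interior equations h_(i-1)·M_(i-1) + 2(h_(i-1)+h_i)·M_i + h_i·M_(i+1) = 6(Δ_i − Δ_(i-1)) read
  1·M_0 + 4·M_1 + 1·M_2 = 6(Δ_1 - Δ_0) = -60
  1·M_1 + 4·M_2 + 1·M_3 = 6(Δ_2 - Δ_1) = 120
Natural end conditions: M_0 = M_3 = 0.
Solving: M_0 = 0, M_1 = -24, M_2 = 36, M_3 = 0.
On [0, 1], g'(x) = b_0 + 2c_0·x + 3d_0·x² with b_0 = Δ_0 - h_0(2M_0 + M_1)/6 = 6, c_0 = M_0/2 = 0, d_0 = (M_1 - M_0)/(6h_0) = -4. So g'(0) = 6.

6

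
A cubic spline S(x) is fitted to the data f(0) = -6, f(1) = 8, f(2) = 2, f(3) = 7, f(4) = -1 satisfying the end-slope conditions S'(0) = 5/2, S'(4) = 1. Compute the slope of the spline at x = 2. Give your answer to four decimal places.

Let σ_i = S''(x_i). Step sizes h_i = 1, 1, 1, 1; slopes of the chords Δ_i = (y_(i+1) - y_i)/h_i = 14, -6, 5, -8.
  1·σ_0 + 4·σ_1 + 1·σ_2 = 6(Δ_1 - Δ_0) = -120
  1·σ_1 + 4·σ_2 + 1·σ_3 = 6(Δ_2 - Δ_1) = 66
  1·σ_2 + 4·σ_3 + 1·σ_4 = 6(Δ_3 - Δ_2) = -78
Clamped end conditions give two more equations: 2h_0·σ_0 + h_0·σ_1 = 6(Δ_0 - S'(0)) = 69 and h_3·σ_3 + 2h_3·σ_4 = 6(S'(4) - Δ_3) = 54.
Hence σ_0 = 3495/56, σ_1 = -1563/28, σ_2 = 327/8, σ_3 = -1167/28, σ_4 = 2679/56.
On [2, 3], S'(x) = b_2 + 2c_2·(x - 2) + 3d_2·(x - 2)² with b_2 = Δ_2 - h_2(2σ_2 + σ_3)/6 = -47/28, c_2 = σ_2/2 = 327/16, d_2 = (σ_3 - σ_2)/(6h_2) = -1541/112. So S'(2) = -47/28.

-1.6786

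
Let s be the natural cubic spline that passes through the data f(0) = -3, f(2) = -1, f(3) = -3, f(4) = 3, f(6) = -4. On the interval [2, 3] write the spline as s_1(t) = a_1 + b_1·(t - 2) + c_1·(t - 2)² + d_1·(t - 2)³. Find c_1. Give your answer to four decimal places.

Put M_i = s'' at the i-th knot. Here h = (2, 1, 1, 2) and Δ = (1, -2, 6, -7/2), so the interior equations h_(i-1)·M_(i-1) + 2(h_(i-1)+h_i)·M_i + h_i·M_(i+1) = 6(Δ_i − Δ_(i-1)) read
  2·M_0 + 6·M_1 + 1·M_2 = 6(Δ_1 - Δ_0) = -18
  1·M_1 + 4·M_2 + 1·M_3 = 6(Δ_2 - Δ_1) = 48
  1·M_2 + 6·M_3 + 2·M_4 = 6(Δ_3 - Δ_2) = -57
Natural end conditions: M_0 = M_4 = 0.
Forward elimination and back-substitution give M_0 = 0, M_1 = -23/4, M_2 = 33/2, M_3 = -49/4, M_4 = 0.
On [2, 3], with s_1(t) = a_1 + b_1·(t - 2) + c_1·(t - 2)² + d_1·(t - 2)³: c_1 = M_1/2 = -23/8, d_1 = (M_2 - M_1)/(6h_1) = 89/24, b_1 = Δ_1 - h_1(2M_1 + M_2)/6 = -17/6.

-2.8750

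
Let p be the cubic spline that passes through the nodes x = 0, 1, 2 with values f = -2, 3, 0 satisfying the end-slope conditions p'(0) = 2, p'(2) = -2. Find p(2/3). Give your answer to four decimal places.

Let M_i = p''(x_i). Step sizes h_i = 1, 1; slopes of the chords Δ_i = (y_(i+1) - y_i)/h_i = 5, -3.
  1·M_0 + 4·M_1 + 1·M_2 = 6(Δ_1 - Δ_0) = -48
Clamped end conditions give two more equations: 2h_0·M_0 + h_0·M_1 = 6(Δ_0 - p'(0)) = 18 and h_1·M_1 + 2h_1·M_2 = 6(p'(2) - Δ_1) = 6.
Solving the tridiagonal system: M_0 = 19, M_1 = -20, M_2 = 13.
On [0, 1], p(x) = -2 + 2·x + 19/2·x² - 13/2·x³.
With x = 2/3: p(2/3) = 44/27.

1.6296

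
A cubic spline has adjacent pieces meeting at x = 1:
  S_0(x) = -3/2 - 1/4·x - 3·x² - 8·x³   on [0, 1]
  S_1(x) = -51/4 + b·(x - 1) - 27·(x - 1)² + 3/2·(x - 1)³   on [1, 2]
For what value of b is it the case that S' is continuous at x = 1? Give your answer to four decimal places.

S_0'(x) = -1/4 - 6·x - 24·x², so S_0'(1) = -121/4. On the right, S_1'(1) = b, so b = -121/4.

-30.2500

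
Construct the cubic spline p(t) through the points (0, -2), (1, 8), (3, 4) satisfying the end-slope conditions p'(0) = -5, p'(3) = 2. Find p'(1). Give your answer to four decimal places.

10.3333

With m_i denoting the second derivative at x_i, h_i = 1, 2, and Δ_i = (y_(i+1) − y_i)/h_i = 10, -2:
  1·m_0 + 6·m_1 + 2·m_2 = 6(Δ_1 - Δ_0) = -72
Clamped end conditions give two more equations: 2h_0·m_0 + h_0·m_1 = 6(Δ_0 - p'(0)) = 90 and h_1·m_1 + 2h_1·m_2 = 6(p'(3) - Δ_1) = 24.
Solving: m_0 = 178/3, m_1 = -86/3, m_2 = 61/3.
On [1, 3], p'(t) = b_1 + 2c_1·(t - 1) + 3d_1·(t - 1)² with b_1 = Δ_1 - h_1(2m_1 + m_2)/6 = 31/3, c_1 = m_1/2 = -43/3, d_1 = (m_2 - m_1)/(6h_1) = 49/12. So p'(1) = 31/3.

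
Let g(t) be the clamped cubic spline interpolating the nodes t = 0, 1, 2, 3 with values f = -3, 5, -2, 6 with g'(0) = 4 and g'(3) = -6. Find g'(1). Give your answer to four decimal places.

With M_i denoting the second derivative at x_i, h_i = 1, 1, 1, and Δ_i = (y_(i+1) − y_i)/h_i = 8, -7, 8:
  1·M_0 + 4·M_1 + 1·M_2 = 6(Δ_1 - Δ_0) = -90
  1·M_1 + 4·M_2 + 1·M_3 = 6(Δ_2 - Δ_1) = 90
Clamped end conditions give two more equations: 2h_0·M_0 + h_0·M_1 = 6(Δ_0 - g'(0)) = 24 and h_2·M_2 + 2h_2·M_3 = 6(g'(3) - Δ_2) = -84.
Hence M_0 = 506/15, M_1 = -652/15, M_2 = 752/15, M_3 = -1006/15.
On [1, 2], g'(t) = b_1 + 2c_1·(t - 1) + 3d_1·(t - 1)² with b_1 = Δ_1 - h_1(2M_1 + M_2)/6 = -13/15, c_1 = M_1/2 = -326/15, d_1 = (M_2 - M_1)/(6h_1) = 78/5. So g'(1) = -13/15.

-0.8667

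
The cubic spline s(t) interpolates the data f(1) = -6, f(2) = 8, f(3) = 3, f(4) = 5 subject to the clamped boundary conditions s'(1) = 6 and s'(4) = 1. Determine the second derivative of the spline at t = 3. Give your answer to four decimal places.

26.2667

Let M_i = s''(x_i). Step sizes h_i = 1, 1, 1; slopes of the chords Δ_i = (y_(i+1) - y_i)/h_i = 14, -5, 2.
  1·M_0 + 4·M_1 + 1·M_2 = 6(Δ_1 - Δ_0) = -114
  1·M_1 + 4·M_2 + 1·M_3 = 6(Δ_2 - Δ_1) = 42
Clamped end conditions give two more equations: 2h_0·M_0 + h_0·M_1 = 6(Δ_0 - s'(1)) = 48 and h_2·M_2 + 2h_2·M_3 = 6(s'(4) - Δ_2) = -6.
Forward elimination and back-substitution give M_0 = 712/15, M_1 = -704/15, M_2 = 394/15, M_3 = -242/15.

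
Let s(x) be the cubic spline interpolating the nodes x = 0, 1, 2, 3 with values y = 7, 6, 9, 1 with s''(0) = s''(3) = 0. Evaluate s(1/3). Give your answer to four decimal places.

With σ_i denoting the second derivative at x_i, h_i = 1, 1, 1, and Δ_i = (y_(i+1) − y_i)/h_i = -1, 3, -8:
  1·σ_0 + 4·σ_1 + 1·σ_2 = 6(Δ_1 - Δ_0) = 24
  1·σ_1 + 4·σ_2 + 1·σ_3 = 6(Δ_2 - Δ_1) = -66
Natural end conditions: σ_0 = σ_3 = 0.
Forward elimination and back-substitution give σ_0 = 0, σ_1 = 54/5, σ_2 = -96/5, σ_3 = 0.
On [0, 1], s(x) = 7 - 14/5·x + 0·x² + 9/5·x³.
With x = 1/3: s(1/3) = 92/15.

6.1333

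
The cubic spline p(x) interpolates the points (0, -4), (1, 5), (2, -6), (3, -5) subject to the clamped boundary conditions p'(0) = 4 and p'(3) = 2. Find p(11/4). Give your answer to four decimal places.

Write σ_i for p''(x_i). With h_i = 1, 1, 1 and divided differences Δ_i = 9, -11, 1, the continuity of p' gives the tridiagonal system
  1·σ_0 + 4·σ_1 + 1·σ_2 = 6(Δ_1 - Δ_0) = -120
  1·σ_1 + 4·σ_2 + 1·σ_3 = 6(Δ_2 - Δ_1) = 72
Clamped end conditions give two more equations: 2h_0·σ_0 + h_0·σ_1 = 6(Δ_0 - p'(0)) = 30 and h_2·σ_2 + 2h_2·σ_3 = 6(p'(3) - Δ_2) = 6.
Forward elimination and back-substitution give σ_0 = 586/15, σ_1 = -722/15, σ_2 = 502/15, σ_3 = -206/15.
On [2, 3], p(x) = -6 - 118/15·(x - 2) + 251/15·(x - 2)² - 118/15·(x - 2)³.
With (x - 2) = 3/4: p(11/4) = -929/160.

-5.8063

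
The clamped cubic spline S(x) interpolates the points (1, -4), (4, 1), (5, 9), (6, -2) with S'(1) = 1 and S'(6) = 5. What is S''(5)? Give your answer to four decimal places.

-50.0690

Put M_i = S'' at the i-th knot. Here h = (3, 1, 1) and Δ = (5/3, 8, -11), so the interior equations h_(i-1)·M_(i-1) + 2(h_(i-1)+h_i)·M_i + h_i·M_(i+1) = 6(Δ_i − Δ_(i-1)) read
  3·M_0 + 8·M_1 + 1·M_2 = 6(Δ_1 - Δ_0) = 38
  1·M_1 + 4·M_2 + 1·M_3 = 6(Δ_2 - Δ_1) = -114
Clamped end conditions give two more equations: 2h_0·M_0 + h_0·M_1 = 6(Δ_0 - S'(1)) = 4 and h_2·M_2 + 2h_2·M_3 = 6(S'(6) - Δ_2) = 96.
Solving the tridiagonal system: M_0 = -518/87, M_1 = 384/29, M_2 = -1452/29, M_3 = 2118/29.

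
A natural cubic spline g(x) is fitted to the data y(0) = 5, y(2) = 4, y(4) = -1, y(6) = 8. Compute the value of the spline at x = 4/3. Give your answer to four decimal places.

5.0741

Write M_i for g''(x_i). With h_i = 2, 2, 2 and divided differences Δ_i = -1/2, -5/2, 9/2, the continuity of g' gives the tridiagonal system
  2·M_0 + 8·M_1 + 2·M_2 = 6(Δ_1 - Δ_0) = -12
  2·M_1 + 8·M_2 + 2·M_3 = 6(Δ_2 - Δ_1) = 42
Natural end conditions: M_0 = M_3 = 0.
Forward elimination and back-substitution give M_0 = 0, M_1 = -3, M_2 = 6, M_3 = 0.
On [0, 2], g(x) = 5 + 1/2·x + 0·x² - 1/4·x³.
With x = 4/3: g(4/3) = 137/27.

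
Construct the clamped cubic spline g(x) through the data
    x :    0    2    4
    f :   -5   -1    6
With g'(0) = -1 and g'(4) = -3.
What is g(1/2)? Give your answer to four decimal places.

-5.1367

Write M_i for g''(x_i). With h_i = 2, 2 and divided differences Δ_i = 2, 7/2, the continuity of g' gives the tridiagonal system
  2·M_0 + 8·M_1 + 2·M_2 = 6(Δ_1 - Δ_0) = 9
Clamped end conditions give two more equations: 2h_0·M_0 + h_0·M_1 = 6(Δ_0 - g'(0)) = 18 and h_1·M_1 + 2h_1·M_2 = 6(g'(4) - Δ_1) = -39.
Solving: M_0 = 23/8, M_1 = 13/4, M_2 = -91/8.
On [0, 2], g(x) = -5 - 1·x + 23/16·x² + 1/32·x³.
With x = 1/2: g(1/2) = -1315/256.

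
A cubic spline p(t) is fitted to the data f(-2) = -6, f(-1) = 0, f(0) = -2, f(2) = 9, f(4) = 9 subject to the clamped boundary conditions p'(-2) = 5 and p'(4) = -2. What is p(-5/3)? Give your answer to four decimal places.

Let m_i = p''(x_i). Step sizes h_i = 1, 1, 2, 2; slopes of the chords Δ_i = (y_(i+1) - y_i)/h_i = 6, -2, 11/2, 0.
  1·m_0 + 4·m_1 + 1·m_2 = 6(Δ_1 - Δ_0) = -48
  1·m_1 + 6·m_2 + 2·m_3 = 6(Δ_2 - Δ_1) = 45
  2·m_2 + 8·m_3 + 2·m_4 = 6(Δ_3 - Δ_2) = -33
Clamped end conditions give two more equations: 2h_0·m_0 + h_0·m_1 = 6(Δ_0 - p'(-2)) = 6 and h_3·m_3 + 2h_3·m_4 = 6(p'(4) - Δ_3) = -12.
Solving: m_0 = 1021/84, m_1 = -769/42, m_2 = 157/12, m_3 = -319/42, m_4 = 67/84.
On [-2, -1], p(t) = -6 + 5·(t + 2) + 1021/168·(t + 2)² - 853/168·(t + 2)³.
With (t + 2) = 1/3: p(-5/3) = -8723/2268.

-3.8461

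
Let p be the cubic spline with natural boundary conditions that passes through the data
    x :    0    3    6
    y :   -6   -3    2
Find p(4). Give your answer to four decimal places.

With m_i denoting the second derivative at x_i, h_i = 3, 3, and Δ_i = (y_(i+1) − y_i)/h_i = 1, 5/3:
  3·m_0 + 12·m_1 + 3·m_2 = 6(Δ_1 - Δ_0) = 4
Natural end conditions: m_0 = m_2 = 0.
Hence m_0 = 0, m_1 = 1/3, m_2 = 0.
On [3, 6], p(x) = -3 + 4/3·(x - 3) + 1/6·(x - 3)² - 1/54·(x - 3)³.
With (x - 3) = 1: p(4) = -41/27.

-1.5185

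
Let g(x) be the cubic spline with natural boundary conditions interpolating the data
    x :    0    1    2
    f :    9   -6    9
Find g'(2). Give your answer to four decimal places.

22.5000

With m_i denoting the second derivative at x_i, h_i = 1, 1, and Δ_i = (y_(i+1) − y_i)/h_i = -15, 15:
  1·m_0 + 4·m_1 + 1·m_2 = 6(Δ_1 - Δ_0) = 180
Natural end conditions: m_0 = m_2 = 0.
Solving: m_0 = 0, m_1 = 45, m_2 = 0.
On [1, 2], g'(x) = b_1 + 2c_1·(x - 1) + 3d_1·(x - 1)² with b_1 = Δ_1 - h_1(2m_1 + m_2)/6 = 0, c_1 = m_1/2 = 45/2, d_1 = (m_2 - m_1)/(6h_1) = -15/2. So g'(2) = 45/2.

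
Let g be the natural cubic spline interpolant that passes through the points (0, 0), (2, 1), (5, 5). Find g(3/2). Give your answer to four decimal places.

0.6406

Let M_i = g''(x_i). Step sizes h_i = 2, 3; slopes of the chords Δ_i = (y_(i+1) - y_i)/h_i = 1/2, 4/3.
  2·M_0 + 10·M_1 + 3·M_2 = 6(Δ_1 - Δ_0) = 5
Natural end conditions: M_0 = M_2 = 0.
Solving: M_0 = 0, M_1 = 1/2, M_2 = 0.
On [0, 2], g(x) = 0 + 1/3·x + 0·x² + 1/24·x³.
With x = 3/2: g(3/2) = 41/64.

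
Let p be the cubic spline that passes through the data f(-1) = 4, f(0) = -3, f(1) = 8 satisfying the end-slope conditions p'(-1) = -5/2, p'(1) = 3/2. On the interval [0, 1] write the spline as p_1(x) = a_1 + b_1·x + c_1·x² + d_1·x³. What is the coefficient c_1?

Write m_i for p''(x_i). With h_i = 1, 1 and divided differences Δ_i = -7, 11, the continuity of p' gives the tridiagonal system
  1·m_0 + 4·m_1 + 1·m_2 = 6(Δ_1 - Δ_0) = 108
Clamped end conditions give two more equations: 2h_0·m_0 + h_0·m_1 = 6(Δ_0 - p'(-1)) = -27 and h_1·m_1 + 2h_1·m_2 = 6(p'(1) - Δ_1) = -57.
Solving the tridiagonal system: m_0 = -77/2, m_1 = 50, m_2 = -107/2.
On [0, 1], with p_1(x) = a_1 + b_1·x + c_1·x² + d_1·x³: c_1 = m_1/2 = 25, d_1 = (m_2 - m_1)/(6h_1) = -69/4, b_1 = Δ_1 - h_1(2m_1 + m_2)/6 = 13/4.

25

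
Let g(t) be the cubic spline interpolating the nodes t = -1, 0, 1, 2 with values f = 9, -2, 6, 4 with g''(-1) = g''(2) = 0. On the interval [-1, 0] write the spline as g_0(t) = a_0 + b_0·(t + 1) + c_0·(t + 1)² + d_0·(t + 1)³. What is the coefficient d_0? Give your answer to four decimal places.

Put M_i = g'' at the i-th knot. Here h = (1, 1, 1) and Δ = (-11, 8, -2), so the interior equations h_(i-1)·M_(i-1) + 2(h_(i-1)+h_i)·M_i + h_i·M_(i+1) = 6(Δ_i − Δ_(i-1)) read
  1·M_0 + 4·M_1 + 1·M_2 = 6(Δ_1 - Δ_0) = 114
  1·M_1 + 4·M_2 + 1·M_3 = 6(Δ_2 - Δ_1) = -60
Natural end conditions: M_0 = M_3 = 0.
Solving the tridiagonal system: M_0 = 0, M_1 = 172/5, M_2 = -118/5, M_3 = 0.
On [-1, 0], with g_0(t) = a_0 + b_0·(t + 1) + c_0·(t + 1)² + d_0·(t + 1)³: c_0 = M_0/2 = 0, d_0 = (M_1 - M_0)/(6h_0) = 86/15, b_0 = Δ_0 - h_0(2M_0 + M_1)/6 = -251/15.

5.7333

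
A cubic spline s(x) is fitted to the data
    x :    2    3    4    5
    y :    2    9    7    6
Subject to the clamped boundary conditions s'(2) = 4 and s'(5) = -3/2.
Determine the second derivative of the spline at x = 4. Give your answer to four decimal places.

7.9333

Write σ_i for s''(x_i). With h_i = 1, 1, 1 and divided differences Δ_i = 7, -2, -1, the continuity of s' gives the tridiagonal system
  1·σ_0 + 4·σ_1 + 1·σ_2 = 6(Δ_1 - Δ_0) = -54
  1·σ_1 + 4·σ_2 + 1·σ_3 = 6(Δ_2 - Δ_1) = 6
Clamped end conditions give two more equations: 2h_0·σ_0 + h_0·σ_1 = 6(Δ_0 - s'(2)) = 18 and h_2·σ_2 + 2h_2·σ_3 = 6(s'(5) - Δ_2) = -3.
Forward elimination and back-substitution give σ_0 = 287/15, σ_1 = -304/15, σ_2 = 119/15, σ_3 = -82/15.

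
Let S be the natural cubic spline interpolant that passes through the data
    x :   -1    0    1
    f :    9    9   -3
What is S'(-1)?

Let M_i = S''(x_i). Step sizes h_i = 1, 1; slopes of the chords Δ_i = (y_(i+1) - y_i)/h_i = 0, -12.
  1·M_0 + 4·M_1 + 1·M_2 = 6(Δ_1 - Δ_0) = -72
Natural end conditions: M_0 = M_2 = 0.
Hence M_0 = 0, M_1 = -18, M_2 = 0.
On [-1, 0], S'(x) = b_0 + 2c_0·(x + 1) + 3d_0·(x + 1)² with b_0 = Δ_0 - h_0(2M_0 + M_1)/6 = 3, c_0 = M_0/2 = 0, d_0 = (M_1 - M_0)/(6h_0) = -3. So S'(-1) = 3.

3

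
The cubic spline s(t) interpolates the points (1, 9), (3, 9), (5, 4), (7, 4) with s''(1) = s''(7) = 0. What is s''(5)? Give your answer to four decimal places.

2.5000

Let M_i = s''(x_i). Step sizes h_i = 2, 2, 2; slopes of the chords Δ_i = (y_(i+1) - y_i)/h_i = 0, -5/2, 0.
  2·M_0 + 8·M_1 + 2·M_2 = 6(Δ_1 - Δ_0) = -15
  2·M_1 + 8·M_2 + 2·M_3 = 6(Δ_2 - Δ_1) = 15
Natural end conditions: M_0 = M_3 = 0.
Solving: M_0 = 0, M_1 = -5/2, M_2 = 5/2, M_3 = 0.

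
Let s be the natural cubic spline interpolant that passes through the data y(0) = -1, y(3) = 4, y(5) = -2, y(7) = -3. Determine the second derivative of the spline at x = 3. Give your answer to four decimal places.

-3.3421

Put M_i = s'' at the i-th knot. Here h = (3, 2, 2) and Δ = (5/3, -3, -1/2), so the interior equations h_(i-1)·M_(i-1) + 2(h_(i-1)+h_i)·M_i + h_i·M_(i+1) = 6(Δ_i − Δ_(i-1)) read
  3·M_0 + 10·M_1 + 2·M_2 = 6(Δ_1 - Δ_0) = -28
  2·M_1 + 8·M_2 + 2·M_3 = 6(Δ_2 - Δ_1) = 15
Natural end conditions: M_0 = M_3 = 0.
Solving the tridiagonal system: M_0 = 0, M_1 = -127/38, M_2 = 103/38, M_3 = 0.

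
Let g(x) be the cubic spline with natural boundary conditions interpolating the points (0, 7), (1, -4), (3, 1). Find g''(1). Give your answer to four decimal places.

Put m_i = g'' at the i-th knot. Here h = (1, 2) and Δ = (-11, 5/2), so the interior equations h_(i-1)·m_(i-1) + 2(h_(i-1)+h_i)·m_i + h_i·m_(i+1) = 6(Δ_i − Δ_(i-1)) read
  1·m_0 + 6·m_1 + 2·m_2 = 6(Δ_1 - Δ_0) = 81
Natural end conditions: m_0 = m_2 = 0.
Solving the tridiagonal system: m_0 = 0, m_1 = 27/2, m_2 = 0.

13.5000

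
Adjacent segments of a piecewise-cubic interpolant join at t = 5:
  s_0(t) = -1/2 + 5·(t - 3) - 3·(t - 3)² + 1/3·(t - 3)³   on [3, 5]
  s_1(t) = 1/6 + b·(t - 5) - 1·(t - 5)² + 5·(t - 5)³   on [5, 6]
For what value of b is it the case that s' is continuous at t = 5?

-3

s_0'(t) = 5 - 6·(t - 3) + 1·(t - 3)², so s_0'(5) = -3. On the right, s_1'(5) = b, so b = -3.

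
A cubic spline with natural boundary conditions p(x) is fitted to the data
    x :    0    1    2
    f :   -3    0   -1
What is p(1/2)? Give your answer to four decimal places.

With σ_i denoting the second derivative at x_i, h_i = 1, 1, and Δ_i = (y_(i+1) − y_i)/h_i = 3, -1:
  1·σ_0 + 4·σ_1 + 1·σ_2 = 6(Δ_1 - Δ_0) = -24
Natural end conditions: σ_0 = σ_2 = 0.
Hence σ_0 = 0, σ_1 = -6, σ_2 = 0.
On [0, 1], p(x) = -3 + 4·x + 0·x² - 1·x³.
With x = 1/2: p(1/2) = -9/8.

-1.1250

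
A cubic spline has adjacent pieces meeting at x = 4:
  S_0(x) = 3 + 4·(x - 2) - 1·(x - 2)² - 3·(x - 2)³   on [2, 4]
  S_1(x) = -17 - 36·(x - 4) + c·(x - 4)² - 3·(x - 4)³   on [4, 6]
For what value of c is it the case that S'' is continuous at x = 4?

-19

S_0''(x) = -2 - 18·(x - 2), so S_0''(4) = -38. On the right, S_1''(4) = 2c, so c = -19.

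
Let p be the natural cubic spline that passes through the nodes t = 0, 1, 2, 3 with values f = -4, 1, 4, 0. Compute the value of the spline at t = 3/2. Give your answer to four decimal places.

With m_i denoting the second derivative at x_i, h_i = 1, 1, 1, and Δ_i = (y_(i+1) − y_i)/h_i = 5, 3, -4:
  1·m_0 + 4·m_1 + 1·m_2 = 6(Δ_1 - Δ_0) = -12
  1·m_1 + 4·m_2 + 1·m_3 = 6(Δ_2 - Δ_1) = -42
Natural end conditions: m_0 = m_3 = 0.
Solving: m_0 = 0, m_1 = -2/5, m_2 = -52/5, m_3 = 0.
On [1, 2], p(t) = 1 + 73/15·(t - 1) - 1/5·(t - 1)² - 5/3·(t - 1)³.
With (t - 1) = 1/2: p(3/2) = 127/40.

3.1750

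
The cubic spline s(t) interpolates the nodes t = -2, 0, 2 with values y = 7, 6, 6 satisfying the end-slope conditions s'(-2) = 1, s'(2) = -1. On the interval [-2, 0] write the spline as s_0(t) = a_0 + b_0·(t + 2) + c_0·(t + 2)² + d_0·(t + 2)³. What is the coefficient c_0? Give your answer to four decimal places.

Write σ_i for s''(x_i). With h_i = 2, 2 and divided differences Δ_i = -1/2, 0, the continuity of s' gives the tridiagonal system
  2·σ_0 + 8·σ_1 + 2·σ_2 = 6(Δ_1 - Δ_0) = 3
Clamped end conditions give two more equations: 2h_0·σ_0 + h_0·σ_1 = 6(Δ_0 - s'(-2)) = -9 and h_1·σ_1 + 2h_1·σ_2 = 6(s'(2) - Δ_1) = -6.
Solving the tridiagonal system: σ_0 = -25/8, σ_1 = 7/4, σ_2 = -19/8.
On [-2, 0], with s_0(t) = a_0 + b_0·(t + 2) + c_0·(t + 2)² + d_0·(t + 2)³: c_0 = σ_0/2 = -25/16, d_0 = (σ_1 - σ_0)/(6h_0) = 13/32, b_0 = Δ_0 - h_0(2σ_0 + σ_1)/6 = 1.

-1.5625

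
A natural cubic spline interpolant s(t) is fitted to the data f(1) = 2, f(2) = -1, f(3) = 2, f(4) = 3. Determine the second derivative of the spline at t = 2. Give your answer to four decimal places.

10.4000

Let M_i = s''(x_i). Step sizes h_i = 1, 1, 1; slopes of the chords Δ_i = (y_(i+1) - y_i)/h_i = -3, 3, 1.
  1·M_0 + 4·M_1 + 1·M_2 = 6(Δ_1 - Δ_0) = 36
  1·M_1 + 4·M_2 + 1·M_3 = 6(Δ_2 - Δ_1) = -12
Natural end conditions: M_0 = M_3 = 0.
Solving: M_0 = 0, M_1 = 52/5, M_2 = -28/5, M_3 = 0.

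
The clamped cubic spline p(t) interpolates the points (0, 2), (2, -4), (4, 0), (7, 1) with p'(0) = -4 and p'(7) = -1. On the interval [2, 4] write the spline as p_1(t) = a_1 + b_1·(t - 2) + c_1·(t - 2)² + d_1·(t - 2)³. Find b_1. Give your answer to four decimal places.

-0.3243

With m_i denoting the second derivative at x_i, h_i = 2, 2, 3, and Δ_i = (y_(i+1) − y_i)/h_i = -3, 2, 1/3:
  2·m_0 + 8·m_1 + 2·m_2 = 6(Δ_1 - Δ_0) = 30
  2·m_1 + 10·m_2 + 3·m_3 = 6(Δ_2 - Δ_1) = -10
Clamped end conditions give two more equations: 2h_0·m_0 + h_0·m_1 = 6(Δ_0 - p'(0)) = 6 and h_2·m_2 + 2h_2·m_3 = 6(p'(7) - Δ_2) = -8.
Forward elimination and back-substitution give m_0 = -25/37, m_1 = 161/37, m_2 = -64/37, m_3 = -52/111.
On [2, 4], with p_1(t) = a_1 + b_1·(t - 2) + c_1·(t - 2)² + d_1·(t - 2)³: c_1 = m_1/2 = 161/74, d_1 = (m_2 - m_1)/(6h_1) = -75/148, b_1 = Δ_1 - h_1(2m_1 + m_2)/6 = -12/37.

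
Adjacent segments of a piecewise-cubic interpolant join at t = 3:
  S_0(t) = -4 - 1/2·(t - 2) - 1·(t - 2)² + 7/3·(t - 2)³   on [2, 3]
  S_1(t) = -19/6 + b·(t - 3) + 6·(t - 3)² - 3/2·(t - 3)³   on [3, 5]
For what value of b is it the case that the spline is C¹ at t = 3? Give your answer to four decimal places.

S_0'(t) = -1/2 - 2·(t - 2) + 7·(t - 2)², so S_0'(3) = 9/2. On the right, S_1'(3) = b, so b = 9/2.

4.5000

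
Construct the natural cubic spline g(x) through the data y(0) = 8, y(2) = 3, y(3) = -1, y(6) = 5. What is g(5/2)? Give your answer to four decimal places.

0.8444

Put m_i = g'' at the i-th knot. Here h = (2, 1, 3) and Δ = (-5/2, -4, 2), so the interior equations h_(i-1)·m_(i-1) + 2(h_(i-1)+h_i)·m_i + h_i·m_(i+1) = 6(Δ_i − Δ_(i-1)) read
  2·m_0 + 6·m_1 + 1·m_2 = 6(Δ_1 - Δ_0) = -9
  1·m_1 + 8·m_2 + 3·m_3 = 6(Δ_2 - Δ_1) = 36
Natural end conditions: m_0 = m_3 = 0.
Solving the tridiagonal system: m_0 = 0, m_1 = -108/47, m_2 = 225/47, m_3 = 0.
On [2, 3], g(x) = 3 - 379/94·(x - 2) - 54/47·(x - 2)² + 111/94·(x - 2)³.
With (x - 2) = 1/2: g(5/2) = 635/752.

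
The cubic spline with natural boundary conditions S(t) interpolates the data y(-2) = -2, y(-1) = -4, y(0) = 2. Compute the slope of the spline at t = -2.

-4

With σ_i denoting the second derivative at x_i, h_i = 1, 1, and Δ_i = (y_(i+1) − y_i)/h_i = -2, 6:
  1·σ_0 + 4·σ_1 + 1·σ_2 = 6(Δ_1 - Δ_0) = 48
Natural end conditions: σ_0 = σ_2 = 0.
Solving the tridiagonal system: σ_0 = 0, σ_1 = 12, σ_2 = 0.
On [-2, -1], S'(t) = b_0 + 2c_0·(t + 2) + 3d_0·(t + 2)² with b_0 = Δ_0 - h_0(2σ_0 + σ_1)/6 = -4, c_0 = σ_0/2 = 0, d_0 = (σ_1 - σ_0)/(6h_0) = 2. So S'(-2) = -4.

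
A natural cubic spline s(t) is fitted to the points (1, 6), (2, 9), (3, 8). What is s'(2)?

Write m_i for s''(x_i). With h_i = 1, 1 and divided differences Δ_i = 3, -1, the continuity of s' gives the tridiagonal system
  1·m_0 + 4·m_1 + 1·m_2 = 6(Δ_1 - Δ_0) = -24
Natural end conditions: m_0 = m_2 = 0.
Solving: m_0 = 0, m_1 = -6, m_2 = 0.
On [2, 3], s'(t) = b_1 + 2c_1·(t - 2) + 3d_1·(t - 2)² with b_1 = Δ_1 - h_1(2m_1 + m_2)/6 = 1, c_1 = m_1/2 = -3, d_1 = (m_2 - m_1)/(6h_1) = 1. So s'(2) = 1.

1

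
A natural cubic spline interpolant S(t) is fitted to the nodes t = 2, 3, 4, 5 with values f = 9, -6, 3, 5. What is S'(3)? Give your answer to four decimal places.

-1.2667

Let σ_i = S''(x_i). Step sizes h_i = 1, 1, 1; slopes of the chords Δ_i = (y_(i+1) - y_i)/h_i = -15, 9, 2.
  1·σ_0 + 4·σ_1 + 1·σ_2 = 6(Δ_1 - Δ_0) = 144
  1·σ_1 + 4·σ_2 + 1·σ_3 = 6(Δ_2 - Δ_1) = -42
Natural end conditions: σ_0 = σ_3 = 0.
Forward elimination and back-substitution give σ_0 = 0, σ_1 = 206/5, σ_2 = -104/5, σ_3 = 0.
On [3, 4], S'(t) = b_1 + 2c_1·(t - 3) + 3d_1·(t - 3)² with b_1 = Δ_1 - h_1(2σ_1 + σ_2)/6 = -19/15, c_1 = σ_1/2 = 103/5, d_1 = (σ_2 - σ_1)/(6h_1) = -31/3. So S'(3) = -19/15.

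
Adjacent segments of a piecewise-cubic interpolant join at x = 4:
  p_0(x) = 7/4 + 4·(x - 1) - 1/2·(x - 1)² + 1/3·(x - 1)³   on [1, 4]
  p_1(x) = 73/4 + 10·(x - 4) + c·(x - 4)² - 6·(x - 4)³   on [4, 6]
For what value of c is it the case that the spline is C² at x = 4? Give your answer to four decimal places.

2.5000

p_0''(x) = -1 + 2·(x - 1), so p_0''(4) = 5. On the right, p_1''(4) = 2c, so c = 5/2.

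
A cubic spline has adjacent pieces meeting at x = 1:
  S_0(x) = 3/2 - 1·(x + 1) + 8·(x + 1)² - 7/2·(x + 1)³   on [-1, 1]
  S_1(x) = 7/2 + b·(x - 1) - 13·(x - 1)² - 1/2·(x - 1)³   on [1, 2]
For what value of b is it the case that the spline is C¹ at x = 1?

-11

S_0'(x) = -1 + 16·(x + 1) - 21/2·(x + 1)², so S_0'(1) = -11. On the right, S_1'(1) = b, so b = -11.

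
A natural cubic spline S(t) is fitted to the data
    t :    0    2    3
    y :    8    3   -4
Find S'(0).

With σ_i denoting the second derivative at x_i, h_i = 2, 1, and Δ_i = (y_(i+1) − y_i)/h_i = -5/2, -7:
  2·σ_0 + 6·σ_1 + 1·σ_2 = 6(Δ_1 - Δ_0) = -27
Natural end conditions: σ_0 = σ_2 = 0.
Solving: σ_0 = 0, σ_1 = -9/2, σ_2 = 0.
On [0, 2], S'(t) = b_0 + 2c_0·t + 3d_0·t² with b_0 = Δ_0 - h_0(2σ_0 + σ_1)/6 = -1, c_0 = σ_0/2 = 0, d_0 = (σ_1 - σ_0)/(6h_0) = -3/8. So S'(0) = -1.

-1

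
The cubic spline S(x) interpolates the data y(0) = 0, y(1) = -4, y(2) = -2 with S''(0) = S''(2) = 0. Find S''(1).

Write σ_i for S''(x_i). With h_i = 1, 1 and divided differences Δ_i = -4, 2, the continuity of S' gives the tridiagonal system
  1·σ_0 + 4·σ_1 + 1·σ_2 = 6(Δ_1 - Δ_0) = 36
Natural end conditions: σ_0 = σ_2 = 0.
Solving the tridiagonal system: σ_0 = 0, σ_1 = 9, σ_2 = 0.

9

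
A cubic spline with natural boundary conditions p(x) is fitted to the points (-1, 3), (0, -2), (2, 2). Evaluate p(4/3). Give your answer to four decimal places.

Let M_i = p''(x_i). Step sizes h_i = 1, 2; slopes of the chords Δ_i = (y_(i+1) - y_i)/h_i = -5, 2.
  1·M_0 + 6·M_1 + 2·M_2 = 6(Δ_1 - Δ_0) = 42
Natural end conditions: M_0 = M_2 = 0.
Forward elimination and back-substitution give M_0 = 0, M_1 = 7, M_2 = 0.
On [0, 2], p(x) = -2 - 8/3·x + 7/2·x² - 7/12·x³.
With x = 4/3: p(4/3) = -58/81.

-0.7160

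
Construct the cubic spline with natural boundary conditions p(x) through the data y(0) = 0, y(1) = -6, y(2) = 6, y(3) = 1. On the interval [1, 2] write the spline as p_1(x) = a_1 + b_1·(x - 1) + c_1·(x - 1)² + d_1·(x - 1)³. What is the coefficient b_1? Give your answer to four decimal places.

With M_i denoting the second derivative at x_i, h_i = 1, 1, 1, and Δ_i = (y_(i+1) − y_i)/h_i = -6, 12, -5:
  1·M_0 + 4·M_1 + 1·M_2 = 6(Δ_1 - Δ_0) = 108
  1·M_1 + 4·M_2 + 1·M_3 = 6(Δ_2 - Δ_1) = -102
Natural end conditions: M_0 = M_3 = 0.
Solving the tridiagonal system: M_0 = 0, M_1 = 178/5, M_2 = -172/5, M_3 = 0.
On [1, 2], with p_1(x) = a_1 + b_1·(x - 1) + c_1·(x - 1)² + d_1·(x - 1)³: c_1 = M_1/2 = 89/5, d_1 = (M_2 - M_1)/(6h_1) = -35/3, b_1 = Δ_1 - h_1(2M_1 + M_2)/6 = 88/15.

5.8667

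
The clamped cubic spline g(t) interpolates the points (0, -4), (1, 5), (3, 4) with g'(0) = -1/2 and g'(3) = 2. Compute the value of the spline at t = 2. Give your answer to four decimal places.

Let m_i = g''(x_i). Step sizes h_i = 1, 2; slopes of the chords Δ_i = (y_(i+1) - y_i)/h_i = 9, -1/2.
  1·m_0 + 6·m_1 + 2·m_2 = 6(Δ_1 - Δ_0) = -57
Clamped end conditions give two more equations: 2h_0·m_0 + h_0·m_1 = 6(Δ_0 - g'(0)) = 57 and h_1·m_1 + 2h_1·m_2 = 6(g'(3) - Δ_1) = 15.
Forward elimination and back-substitution give m_0 = 233/6, m_1 = -62/3, m_2 = 169/12.
On [1, 3], g(t) = 5 + 103/12·(t - 1) - 31/3·(t - 1)² + 139/48·(t - 1)³.
With (t - 1) = 1: g(2) = 295/48.

6.1458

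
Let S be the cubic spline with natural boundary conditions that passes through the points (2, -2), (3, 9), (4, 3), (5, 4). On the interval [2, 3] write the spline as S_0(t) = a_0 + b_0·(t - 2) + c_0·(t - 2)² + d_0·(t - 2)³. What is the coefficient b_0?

16

Let M_i = S''(x_i). Step sizes h_i = 1, 1, 1; slopes of the chords Δ_i = (y_(i+1) - y_i)/h_i = 11, -6, 1.
  1·M_0 + 4·M_1 + 1·M_2 = 6(Δ_1 - Δ_0) = -102
  1·M_1 + 4·M_2 + 1·M_3 = 6(Δ_2 - Δ_1) = 42
Natural end conditions: M_0 = M_3 = 0.
Forward elimination and back-substitution give M_0 = 0, M_1 = -30, M_2 = 18, M_3 = 0.
On [2, 3], with S_0(t) = a_0 + b_0·(t - 2) + c_0·(t - 2)² + d_0·(t - 2)³: c_0 = M_0/2 = 0, d_0 = (M_1 - M_0)/(6h_0) = -5, b_0 = Δ_0 - h_0(2M_0 + M_1)/6 = 16.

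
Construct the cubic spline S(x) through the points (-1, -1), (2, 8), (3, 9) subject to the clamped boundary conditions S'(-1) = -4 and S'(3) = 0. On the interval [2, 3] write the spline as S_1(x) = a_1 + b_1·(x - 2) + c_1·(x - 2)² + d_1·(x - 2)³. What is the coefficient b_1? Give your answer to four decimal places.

Write M_i for S''(x_i). With h_i = 3, 1 and divided differences Δ_i = 3, 1, the continuity of S' gives the tridiagonal system
  3·M_0 + 8·M_1 + 1·M_2 = 6(Δ_1 - Δ_0) = -12
Clamped end conditions give two more equations: 2h_0·M_0 + h_0·M_1 = 6(Δ_0 - S'(-1)) = 42 and h_1·M_1 + 2h_1·M_2 = 6(S'(3) - Δ_1) = -6.
Solving: M_0 = 19/2, M_1 = -5, M_2 = -1/2.
On [2, 3], with S_1(x) = a_1 + b_1·(x - 2) + c_1·(x - 2)² + d_1·(x - 2)³: c_1 = M_1/2 = -5/2, d_1 = (M_2 - M_1)/(6h_1) = 3/4, b_1 = Δ_1 - h_1(2M_1 + M_2)/6 = 11/4.

2.7500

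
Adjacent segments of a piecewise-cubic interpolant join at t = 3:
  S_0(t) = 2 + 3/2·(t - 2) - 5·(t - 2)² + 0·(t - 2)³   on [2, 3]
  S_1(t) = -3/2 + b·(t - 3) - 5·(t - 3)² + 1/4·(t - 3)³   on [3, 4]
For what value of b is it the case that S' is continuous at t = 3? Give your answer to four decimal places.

-8.5000

S_0'(t) = 3/2 - 10·(t - 2) + 0·(t - 2)², so S_0'(3) = -17/2. On the right, S_1'(3) = b, so b = -17/2.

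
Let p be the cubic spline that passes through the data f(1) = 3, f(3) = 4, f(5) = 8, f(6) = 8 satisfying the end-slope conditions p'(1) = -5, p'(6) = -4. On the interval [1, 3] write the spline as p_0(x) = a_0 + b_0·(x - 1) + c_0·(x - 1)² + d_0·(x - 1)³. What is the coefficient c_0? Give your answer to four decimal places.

Write σ_i for p''(x_i). With h_i = 2, 2, 1 and divided differences Δ_i = 1/2, 2, 0, the continuity of p' gives the tridiagonal system
  2·σ_0 + 8·σ_1 + 2·σ_2 = 6(Δ_1 - Δ_0) = 9
  2·σ_1 + 6·σ_2 + 1·σ_3 = 6(Δ_2 - Δ_1) = -12
Clamped end conditions give two more equations: 2h_0·σ_0 + h_0·σ_1 = 6(Δ_0 - p'(1)) = 33 and h_2·σ_2 + 2h_2·σ_3 = 6(p'(6) - Δ_2) = -24.
Solving: σ_0 = 407/46, σ_1 = -55/46, σ_2 = 10/23, σ_3 = -281/23.
On [1, 3], with p_0(x) = a_0 + b_0·(x - 1) + c_0·(x - 1)² + d_0·(x - 1)³: c_0 = σ_0/2 = 407/92, d_0 = (σ_1 - σ_0)/(6h_0) = -77/92, b_0 = Δ_0 - h_0(2σ_0 + σ_1)/6 = -5.

4.4239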